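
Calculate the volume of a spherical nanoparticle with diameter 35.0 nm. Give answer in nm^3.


Radius r = 35.0/2 = 17.5 nm
Volume V = (4/3) * pi * r^3
V = (4/3) * pi * (17.5)^3
V = 22449.3 nm^3

22449.3


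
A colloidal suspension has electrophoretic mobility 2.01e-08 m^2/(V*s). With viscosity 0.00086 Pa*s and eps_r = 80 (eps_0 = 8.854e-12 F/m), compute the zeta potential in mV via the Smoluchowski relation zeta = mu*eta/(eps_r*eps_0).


Smoluchowski equation: zeta = mu * eta / (eps_r * eps_0)
zeta = 2.01e-08 * 0.00086 / (80 * 8.854e-12)
zeta = 0.024404 V = 24.4 mV

24.4


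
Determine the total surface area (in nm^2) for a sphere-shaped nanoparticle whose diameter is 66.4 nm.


Radius r = 66.4/2 = 33.2 nm
Surface area SA = 4 * pi * r^2
SA = 4 * pi * (33.2)^2
SA = 13851.16 nm^2

13851.16


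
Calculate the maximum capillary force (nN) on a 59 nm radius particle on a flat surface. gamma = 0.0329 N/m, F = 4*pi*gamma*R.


Convert radius: R = 59 nm = 5.9e-08 m
F = 4 * pi * gamma * R
F = 4 * pi * 0.0329 * 5.9e-08
F = 2.43926e-08 N = 24.3926 nN

24.3926


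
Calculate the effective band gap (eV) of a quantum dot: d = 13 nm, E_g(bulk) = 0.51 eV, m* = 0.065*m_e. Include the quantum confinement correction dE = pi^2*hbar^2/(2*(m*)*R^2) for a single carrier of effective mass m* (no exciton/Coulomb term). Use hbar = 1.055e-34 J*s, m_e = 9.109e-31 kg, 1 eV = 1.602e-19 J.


Radius R = 13/2 nm = 6.5e-09 m
Confinement energy dE = pi^2 * hbar^2 / (2 * m_eff * m_e * R^2)
dE = pi^2 * (1.055e-34)^2 / (2 * 0.065 * 9.109e-31 * (6.5e-09)^2) J, divided by 1.602e-19 J/eV
dE = 0.1371 eV
Total band gap = E_g(bulk) + dE = 0.51 + 0.1371 = 0.6471 eV

0.6471


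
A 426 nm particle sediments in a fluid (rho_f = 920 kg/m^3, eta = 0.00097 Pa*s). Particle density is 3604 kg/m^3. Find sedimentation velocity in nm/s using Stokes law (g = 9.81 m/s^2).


Radius R = 426/2 nm = 2.13e-07 m
Density difference = 3604 - 920 = 2684 kg/m^3
v = 2 * R^2 * (rho_p - rho_f) * g / (9 * eta)
v = 2 * (2.13e-07)^2 * 2684 * 9.81 / (9 * 0.00097)
v = 2.7367e-07 m/s = 273.6695 nm/s

273.6695


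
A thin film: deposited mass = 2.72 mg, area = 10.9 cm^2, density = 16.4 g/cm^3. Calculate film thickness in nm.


Convert: m = 2.72 mg = 2.7200e-06 kg, A = 10.9 cm^2 = 1.0900e-03 m^2, rho = 16.4 g/cm^3 = 16400 kg/m^3
t = m / (A * rho)
t = 2.7200e-06 / (1.0900e-03 * 16400)
t = 1.5216e-07 m = 152.2 nm

152.2


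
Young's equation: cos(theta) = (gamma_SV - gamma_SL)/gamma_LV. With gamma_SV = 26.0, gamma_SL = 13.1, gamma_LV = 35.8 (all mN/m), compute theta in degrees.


cos(theta) = (gamma_SV - gamma_SL) / gamma_LV
cos(theta) = (26.0 - 13.1) / 35.8
cos(theta) = 0.360335
theta = arccos(0.360335) = 68.88 degrees

68.88


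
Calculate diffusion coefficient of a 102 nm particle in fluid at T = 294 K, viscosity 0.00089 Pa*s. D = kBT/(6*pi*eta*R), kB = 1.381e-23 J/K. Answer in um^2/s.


Radius R = 102/2 = 51 nm = 5.1e-08 m
D = kB*T / (6*pi*eta*R)
D = 1.381e-23 * 294 / (6 * pi * 0.00089 * 5.1e-08)
D = 4.74548e-12 m^2/s = 4.745 um^2/s

4.745


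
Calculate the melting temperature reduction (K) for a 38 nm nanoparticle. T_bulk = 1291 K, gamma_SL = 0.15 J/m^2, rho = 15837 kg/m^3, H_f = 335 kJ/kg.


Radius R = 38/2 = 19 nm = 1.9e-08 m
Convert H_f = 335 kJ/kg = 335000 J/kg
dT = 2 * gamma_SL * T_bulk / (rho * H_f * R)
dT = 2 * 0.15 * 1291 / (15837 * 335000 * 1.9e-08)
dT = 3.8 K

3.8


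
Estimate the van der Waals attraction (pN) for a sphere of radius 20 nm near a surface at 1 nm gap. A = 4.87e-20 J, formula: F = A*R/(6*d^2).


Convert to SI: R = 20 nm = 2e-08 m, d = 1 nm = 1e-09 m
F = A * R / (6 * d^2)
F = 4.87e-20 * 2e-08 / (6 * (1e-09)^2)
F = 1.62333e-10 N = 162.333 pN

162.333


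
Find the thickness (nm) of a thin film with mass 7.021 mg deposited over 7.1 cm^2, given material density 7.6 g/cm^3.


Convert: m = 7.021 mg = 7.0210e-06 kg, A = 7.1 cm^2 = 7.1000e-04 m^2, rho = 7.6 g/cm^3 = 7600 kg/m^3
t = m / (A * rho)
t = 7.0210e-06 / (7.1000e-04 * 7600)
t = 1.3011e-06 m = 1301.1 nm

1301.1


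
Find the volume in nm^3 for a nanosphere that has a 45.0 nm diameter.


Radius r = 45.0/2 = 22.5 nm
Volume V = (4/3) * pi * r^3
V = (4/3) * pi * (22.5)^3
V = 47712.94 nm^3

47712.94


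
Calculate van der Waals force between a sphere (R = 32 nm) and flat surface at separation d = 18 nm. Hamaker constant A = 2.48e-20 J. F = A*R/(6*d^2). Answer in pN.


Convert to SI: R = 32 nm = 3.2e-08 m, d = 18 nm = 1.8e-08 m
F = A * R / (6 * d^2)
F = 2.48e-20 * 3.2e-08 / (6 * (1.8e-08)^2)
F = 4.0823e-13 N = 0.408 pN

0.408


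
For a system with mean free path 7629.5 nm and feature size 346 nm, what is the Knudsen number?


Knudsen number Kn = lambda / L
Kn = 7629.5 / 346
Kn = 22.0506

22.0506


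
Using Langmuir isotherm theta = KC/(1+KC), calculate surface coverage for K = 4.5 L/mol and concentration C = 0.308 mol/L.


Langmuir isotherm: theta = K*C / (1 + K*C)
K*C = 4.5 * 0.308 = 1.386
theta = 1.386 / (1 + 1.386) = 1.386 / 2.386
theta = 0.5809

0.5809


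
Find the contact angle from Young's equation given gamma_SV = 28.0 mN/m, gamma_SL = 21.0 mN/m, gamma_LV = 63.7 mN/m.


cos(theta) = (gamma_SV - gamma_SL) / gamma_LV
cos(theta) = (28.0 - 21.0) / 63.7
cos(theta) = 0.10989
theta = arccos(0.10989) = 83.69 degrees

83.69


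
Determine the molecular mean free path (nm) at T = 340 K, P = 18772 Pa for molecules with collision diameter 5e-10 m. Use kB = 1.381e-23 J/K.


Mean free path: lambda = kB*T / (sqrt(2) * pi * d^2 * P)
lambda = 1.381e-23 * 340 / (sqrt(2) * pi * (5e-10)^2 * 18772)
lambda = 2.25194e-07 m
lambda = 225.19 nm

225.19


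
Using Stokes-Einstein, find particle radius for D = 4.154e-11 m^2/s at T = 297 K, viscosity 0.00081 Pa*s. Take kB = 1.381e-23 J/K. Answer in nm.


Stokes-Einstein: R = kB*T / (6*pi*eta*D)
R = 1.381e-23 * 297 / (6 * pi * 0.00081 * 4.154e-11)
R = 6.46692e-09 m = 6.47 nm

6.47


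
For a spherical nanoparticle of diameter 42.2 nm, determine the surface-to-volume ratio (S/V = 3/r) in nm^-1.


Radius r = 42.2/2 = 21.1 nm
S/V = 3 / r = 3 / 21.1
S/V = 0.1422 nm^-1

0.1422


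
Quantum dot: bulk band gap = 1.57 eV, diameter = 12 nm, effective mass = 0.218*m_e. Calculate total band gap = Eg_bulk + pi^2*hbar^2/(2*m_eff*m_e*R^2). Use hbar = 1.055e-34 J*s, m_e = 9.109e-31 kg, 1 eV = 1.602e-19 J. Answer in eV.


Radius R = 12/2 nm = 6e-09 m
Confinement energy dE = pi^2 * hbar^2 / (2 * m_eff * m_e * R^2)
dE = pi^2 * (1.055e-34)^2 / (2 * 0.218 * 9.109e-31 * (6e-09)^2) J, divided by 1.602e-19 J/eV
dE = 0.048 eV
Total band gap = E_g(bulk) + dE = 1.57 + 0.048 = 1.618 eV

1.618


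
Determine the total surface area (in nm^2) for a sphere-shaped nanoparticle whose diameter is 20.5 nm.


Radius r = 20.5/2 = 10.25 nm
Surface area SA = 4 * pi * r^2
SA = 4 * pi * (10.25)^2
SA = 1320.25 nm^2

1320.25


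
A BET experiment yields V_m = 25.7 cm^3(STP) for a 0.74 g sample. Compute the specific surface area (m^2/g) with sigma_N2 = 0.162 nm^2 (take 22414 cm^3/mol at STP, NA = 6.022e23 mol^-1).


Number of moles in monolayer = V_m / 22414 = 25.7 / 22414 = 0.0011466
Number of molecules = moles * NA = 0.0011466 * 6.022e23
SA = molecules * sigma / mass
SA = (25.7 / 22414) * 6.022e23 * 0.162e-18 / 0.74
SA = 151.2 m^2/g

151.2


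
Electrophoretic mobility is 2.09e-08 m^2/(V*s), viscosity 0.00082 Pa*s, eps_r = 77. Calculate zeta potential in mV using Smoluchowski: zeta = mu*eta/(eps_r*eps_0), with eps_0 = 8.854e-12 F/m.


Smoluchowski equation: zeta = mu * eta / (eps_r * eps_0)
zeta = 2.09e-08 * 0.00082 / (77 * 8.854e-12)
zeta = 0.025138 V = 25.14 mV

25.14


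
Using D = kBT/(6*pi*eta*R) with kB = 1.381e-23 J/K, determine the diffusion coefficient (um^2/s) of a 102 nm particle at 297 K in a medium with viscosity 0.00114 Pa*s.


Radius R = 102/2 = 51 nm = 5.1e-08 m
D = kB*T / (6*pi*eta*R)
D = 1.381e-23 * 297 / (6 * pi * 0.00114 * 5.1e-08)
D = 3.7426e-12 m^2/s = 3.743 um^2/s

3.743


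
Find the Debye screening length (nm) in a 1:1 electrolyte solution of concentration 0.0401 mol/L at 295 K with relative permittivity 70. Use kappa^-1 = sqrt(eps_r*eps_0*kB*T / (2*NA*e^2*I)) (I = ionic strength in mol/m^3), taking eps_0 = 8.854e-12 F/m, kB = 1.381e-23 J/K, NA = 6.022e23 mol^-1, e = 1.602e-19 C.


Ionic strength I = 0.0401 * 1^2 * 1000 = 40.1 mol/m^3
kappa^-1 = sqrt(70 * 8.854e-12 * 1.381e-23 * 295 / (2 * 6.022e23 * (1.602e-19)^2 * 40.1))
kappa^-1 = 1.427 nm

1.427


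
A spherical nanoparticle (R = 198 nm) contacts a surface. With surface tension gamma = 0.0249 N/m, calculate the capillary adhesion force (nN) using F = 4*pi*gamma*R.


Convert radius: R = 198 nm = 1.98e-07 m
F = 4 * pi * gamma * R
F = 4 * pi * 0.0249 * 1.98e-07
F = 6.19547e-08 N = 61.9547 nN

61.9547


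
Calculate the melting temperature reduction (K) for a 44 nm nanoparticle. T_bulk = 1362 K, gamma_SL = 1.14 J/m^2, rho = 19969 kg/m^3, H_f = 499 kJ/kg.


Radius R = 44/2 = 22 nm = 2.2e-08 m
Convert H_f = 499 kJ/kg = 499000 J/kg
dT = 2 * gamma_SL * T_bulk / (rho * H_f * R)
dT = 2 * 1.14 * 1362 / (19969 * 499000 * 2.2e-08)
dT = 14.2 K

14.2


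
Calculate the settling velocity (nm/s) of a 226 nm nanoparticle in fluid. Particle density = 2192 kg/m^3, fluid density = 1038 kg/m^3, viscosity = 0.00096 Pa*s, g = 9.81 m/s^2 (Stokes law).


Radius R = 226/2 nm = 1.13e-07 m
Density difference = 2192 - 1038 = 1154 kg/m^3
v = 2 * R^2 * (rho_p - rho_f) * g / (9 * eta)
v = 2 * (1.13e-07)^2 * 1154 * 9.81 / (9 * 0.00096)
v = 3.34617e-08 m/s = 33.4617 nm/s

33.4617


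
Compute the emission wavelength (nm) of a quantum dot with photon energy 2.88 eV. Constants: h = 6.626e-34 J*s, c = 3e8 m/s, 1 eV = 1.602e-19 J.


Convert energy: E = 2.88 eV = 2.88 * 1.602e-19 = 4.61376e-19 J
lambda = h*c / E = 6.626e-34 * 3e8 / 4.61376e-19
lambda = 4.30842e-07 m = 430.8 nm

430.8


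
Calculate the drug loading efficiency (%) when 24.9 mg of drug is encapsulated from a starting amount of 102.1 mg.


Drug loading efficiency = (drug loaded / drug initial) * 100
DLE = 24.9 / 102.1 * 100
DLE = 0.2439 * 100
DLE = 24.39%

24.39


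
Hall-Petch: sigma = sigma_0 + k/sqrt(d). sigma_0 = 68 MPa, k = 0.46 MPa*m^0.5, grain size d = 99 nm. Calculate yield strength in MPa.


d = 99 nm = 9.9e-08 m
sqrt(d) = 0.0003146427
Hall-Petch contribution = k / sqrt(d) = 0.46 / 0.0003146427 = 1462.0 MPa
sigma = sigma_0 + k/sqrt(d) = 68 + 1462.0 = 1530.0 MPa

1530.0


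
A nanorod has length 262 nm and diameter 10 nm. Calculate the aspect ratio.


Aspect ratio AR = length / diameter
AR = 262 / 10
AR = 26.2

26.2


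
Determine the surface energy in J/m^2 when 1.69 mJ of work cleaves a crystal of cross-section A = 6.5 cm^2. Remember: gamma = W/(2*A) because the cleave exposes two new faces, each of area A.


Convert: A = 6.5 cm^2 = 0.00065 m^2, W = 1.69 mJ = 0.00169 J
Cleaving exposes two faces of area A, so total new surface = 2*A and gamma = W / (2*A)
gamma = 0.00169 / (2 * 0.00065)
gamma = 1.3 J/m^2

1.3


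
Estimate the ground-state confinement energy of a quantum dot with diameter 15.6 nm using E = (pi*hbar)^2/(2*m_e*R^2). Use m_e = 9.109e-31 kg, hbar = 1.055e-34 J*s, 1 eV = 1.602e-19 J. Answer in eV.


Radius R = 15.6/2 = 7.8 nm = 7.8e-09 m
E = (pi * 1.055e-34)^2 / (2 * 9.109e-31 * (7.8e-09)^2)
E(J) = 9.91094e-22
E = E(J) / 1.602e-19 = 0.0062 eV

0.0062


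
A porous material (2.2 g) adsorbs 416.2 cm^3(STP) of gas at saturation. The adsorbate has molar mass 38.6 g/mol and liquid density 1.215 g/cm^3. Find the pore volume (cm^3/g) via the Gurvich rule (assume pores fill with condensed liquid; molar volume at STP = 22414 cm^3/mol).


Moles adsorbed n = V_ads / 22414 = 416.2 / 22414 = 1.856875e-02 mol
Liquid volume V_liq = n * M / rho_liq = 1.856875e-02 * 38.6 / 1.215 = 0.58992 cm^3
Specific pore volume V_pore = V_liq / m_sample = 0.58992 / 2.2
V_pore = 0.2681 cm^3/g

0.2681


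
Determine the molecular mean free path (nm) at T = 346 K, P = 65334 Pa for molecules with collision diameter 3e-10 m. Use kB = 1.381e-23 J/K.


Mean free path: lambda = kB*T / (sqrt(2) * pi * d^2 * P)
lambda = 1.381e-23 * 346 / (sqrt(2) * pi * (3e-10)^2 * 65334)
lambda = 1.82904e-07 m
lambda = 182.9 nm

182.9


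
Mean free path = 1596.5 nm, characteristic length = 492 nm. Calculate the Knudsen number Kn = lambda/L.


Knudsen number Kn = lambda / L
Kn = 1596.5 / 492
Kn = 3.2449

3.2449


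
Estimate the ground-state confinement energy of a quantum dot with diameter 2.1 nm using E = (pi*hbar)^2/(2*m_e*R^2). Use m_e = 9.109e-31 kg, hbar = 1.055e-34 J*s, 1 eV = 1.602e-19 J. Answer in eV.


Radius R = 2.1/2 = 1.05 nm = 1.05e-09 m
E = (pi * 1.055e-34)^2 / (2 * 9.109e-31 * (1.05e-09)^2)
E(J) = 5.46922e-20
E = E(J) / 1.602e-19 = 0.3414 eV

0.3414


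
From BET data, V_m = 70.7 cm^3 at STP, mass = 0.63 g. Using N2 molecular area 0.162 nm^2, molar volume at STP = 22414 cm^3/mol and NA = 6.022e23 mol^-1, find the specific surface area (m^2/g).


Number of moles in monolayer = V_m / 22414 = 70.7 / 22414 = 0.00315428
Number of molecules = moles * NA = 0.00315428 * 6.022e23
SA = molecules * sigma / mass
SA = (70.7 / 22414) * 6.022e23 * 0.162e-18 / 0.63
SA = 488.4 m^2/g

488.4


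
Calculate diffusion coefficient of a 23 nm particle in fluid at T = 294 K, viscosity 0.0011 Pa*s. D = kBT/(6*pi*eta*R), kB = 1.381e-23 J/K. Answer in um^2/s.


Radius R = 23/2 = 11.5 nm = 1.15e-08 m
D = kB*T / (6*pi*eta*R)
D = 1.381e-23 * 294 / (6 * pi * 0.0011 * 1.15e-08)
D = 1.70274e-11 m^2/s = 17.027 um^2/s

17.027


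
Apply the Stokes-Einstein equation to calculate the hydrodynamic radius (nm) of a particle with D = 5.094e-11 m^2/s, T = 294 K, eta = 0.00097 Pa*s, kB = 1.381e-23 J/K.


Stokes-Einstein: R = kB*T / (6*pi*eta*D)
R = 1.381e-23 * 294 / (6 * pi * 0.00097 * 5.094e-11)
R = 4.35922e-09 m = 4.36 nm

4.36


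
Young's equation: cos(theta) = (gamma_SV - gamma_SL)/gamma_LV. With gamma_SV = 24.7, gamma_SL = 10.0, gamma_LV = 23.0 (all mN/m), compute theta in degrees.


cos(theta) = (gamma_SV - gamma_SL) / gamma_LV
cos(theta) = (24.7 - 10.0) / 23.0
cos(theta) = 0.63913
theta = arccos(0.63913) = 50.27 degrees

50.27


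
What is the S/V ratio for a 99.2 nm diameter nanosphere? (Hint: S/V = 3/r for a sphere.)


Radius r = 99.2/2 = 49.6 nm
S/V = 3 / r = 3 / 49.6
S/V = 0.0605 nm^-1

0.0605


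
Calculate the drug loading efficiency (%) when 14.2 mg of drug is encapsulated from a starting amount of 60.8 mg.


Drug loading efficiency = (drug loaded / drug initial) * 100
DLE = 14.2 / 60.8 * 100
DLE = 0.2336 * 100
DLE = 23.36%

23.36


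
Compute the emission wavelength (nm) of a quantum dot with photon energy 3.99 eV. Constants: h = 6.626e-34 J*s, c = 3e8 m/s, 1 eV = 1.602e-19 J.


Convert energy: E = 3.99 eV = 3.99 * 1.602e-19 = 6.39198e-19 J
lambda = h*c / E = 6.626e-34 * 3e8 / 6.39198e-19
lambda = 3.10983e-07 m = 311.0 nm

311.0


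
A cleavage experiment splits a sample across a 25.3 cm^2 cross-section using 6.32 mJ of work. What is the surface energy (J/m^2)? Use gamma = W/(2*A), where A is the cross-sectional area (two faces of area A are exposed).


Convert: A = 25.3 cm^2 = 0.00253 m^2, W = 6.32 mJ = 0.00632 J
Cleaving exposes two faces of area A, so total new surface = 2*A and gamma = W / (2*A)
gamma = 0.00632 / (2 * 0.00253)
gamma = 1.249 J/m^2

1.249


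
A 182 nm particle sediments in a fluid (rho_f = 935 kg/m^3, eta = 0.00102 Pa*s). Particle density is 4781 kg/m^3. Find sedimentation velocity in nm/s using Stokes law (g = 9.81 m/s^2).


Radius R = 182/2 nm = 9.1e-08 m
Density difference = 4781 - 935 = 3846 kg/m^3
v = 2 * R^2 * (rho_p - rho_f) * g / (9 * eta)
v = 2 * (9.1e-08)^2 * 3846 * 9.81 / (9 * 0.00102)
v = 6.80688e-08 m/s = 68.0688 nm/s

68.0688


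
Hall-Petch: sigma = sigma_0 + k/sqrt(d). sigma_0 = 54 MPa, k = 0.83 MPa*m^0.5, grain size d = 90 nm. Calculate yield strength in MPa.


d = 90 nm = 9e-08 m
sqrt(d) = 0.0003
Hall-Petch contribution = k / sqrt(d) = 0.83 / 0.0003 = 2766.7 MPa
sigma = sigma_0 + k/sqrt(d) = 54 + 2766.7 = 2820.7 MPa

2820.7


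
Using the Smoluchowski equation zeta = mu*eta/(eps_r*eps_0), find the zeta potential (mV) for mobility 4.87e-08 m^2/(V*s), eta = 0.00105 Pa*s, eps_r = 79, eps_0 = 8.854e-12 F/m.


Smoluchowski equation: zeta = mu * eta / (eps_r * eps_0)
zeta = 4.87e-08 * 0.00105 / (79 * 8.854e-12)
zeta = 0.073106 V = 73.11 mV

73.11


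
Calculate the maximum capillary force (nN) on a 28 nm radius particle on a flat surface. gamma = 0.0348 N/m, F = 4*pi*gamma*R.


Convert radius: R = 28 nm = 2.8e-08 m
F = 4 * pi * gamma * R
F = 4 * pi * 0.0348 * 2.8e-08
F = 1.22447e-08 N = 12.2447 nN

12.2447


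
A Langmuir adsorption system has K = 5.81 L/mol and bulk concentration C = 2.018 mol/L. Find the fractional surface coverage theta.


Langmuir isotherm: theta = K*C / (1 + K*C)
K*C = 5.81 * 2.018 = 11.72458
theta = 11.72458 / (1 + 11.72458) = 11.72458 / 12.72458
theta = 0.9214

0.9214


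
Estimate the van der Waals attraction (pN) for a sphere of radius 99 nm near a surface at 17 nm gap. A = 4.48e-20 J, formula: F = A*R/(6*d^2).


Convert to SI: R = 99 nm = 9.9e-08 m, d = 17 nm = 1.7e-08 m
F = A * R / (6 * d^2)
F = 4.48e-20 * 9.9e-08 / (6 * (1.7e-08)^2)
F = 2.55779e-12 N = 2.558 pN

2.558


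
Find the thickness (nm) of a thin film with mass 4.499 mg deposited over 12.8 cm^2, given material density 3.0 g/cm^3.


Convert: m = 4.499 mg = 4.4990e-06 kg, A = 12.8 cm^2 = 1.2800e-03 m^2, rho = 3.0 g/cm^3 = 3000 kg/m^3
t = m / (A * rho)
t = 4.4990e-06 / (1.2800e-03 * 3000)
t = 1.1716e-06 m = 1171.6 nm

1171.6


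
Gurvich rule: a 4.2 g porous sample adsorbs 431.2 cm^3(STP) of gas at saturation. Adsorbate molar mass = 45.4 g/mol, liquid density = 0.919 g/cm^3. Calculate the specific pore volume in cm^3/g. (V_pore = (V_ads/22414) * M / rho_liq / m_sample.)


Moles adsorbed n = V_ads / 22414 = 431.2 / 22414 = 1.923798e-02 mol
Liquid volume V_liq = n * M / rho_liq = 1.923798e-02 * 45.4 / 0.919 = 0.95039 cm^3
Specific pore volume V_pore = V_liq / m_sample = 0.95039 / 4.2
V_pore = 0.2263 cm^3/g

0.2263


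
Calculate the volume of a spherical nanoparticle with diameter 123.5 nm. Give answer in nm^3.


Radius r = 123.5/2 = 61.75 nm
Volume V = (4/3) * pi * r^3
V = (4/3) * pi * (61.75)^3
V = 986278.34 nm^3

986278.34


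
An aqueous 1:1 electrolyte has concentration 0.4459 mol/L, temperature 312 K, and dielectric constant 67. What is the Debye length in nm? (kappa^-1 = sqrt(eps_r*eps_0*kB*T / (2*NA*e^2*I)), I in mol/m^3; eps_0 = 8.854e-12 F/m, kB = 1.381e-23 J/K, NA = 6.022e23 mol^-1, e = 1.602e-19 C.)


Ionic strength I = 0.4459 * 1^2 * 1000 = 445.9 mol/m^3
kappa^-1 = sqrt(67 * 8.854e-12 * 1.381e-23 * 312 / (2 * 6.022e23 * (1.602e-19)^2 * 445.9))
kappa^-1 = 0.431 nm

0.431


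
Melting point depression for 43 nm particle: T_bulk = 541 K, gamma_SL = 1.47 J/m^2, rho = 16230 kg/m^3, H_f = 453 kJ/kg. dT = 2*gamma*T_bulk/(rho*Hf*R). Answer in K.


Radius R = 43/2 = 21.5 nm = 2.15e-08 m
Convert H_f = 453 kJ/kg = 453000 J/kg
dT = 2 * gamma_SL * T_bulk / (rho * H_f * R)
dT = 2 * 1.47 * 541 / (16230 * 453000 * 2.15e-08)
dT = 10.1 K

10.1


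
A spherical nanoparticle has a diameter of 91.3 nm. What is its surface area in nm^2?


Radius r = 91.3/2 = 45.65 nm
Surface area SA = 4 * pi * r^2
SA = 4 * pi * (45.65)^2
SA = 26187.34 nm^2

26187.34


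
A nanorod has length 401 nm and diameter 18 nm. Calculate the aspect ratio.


Aspect ratio AR = length / diameter
AR = 401 / 18
AR = 22.28

22.28


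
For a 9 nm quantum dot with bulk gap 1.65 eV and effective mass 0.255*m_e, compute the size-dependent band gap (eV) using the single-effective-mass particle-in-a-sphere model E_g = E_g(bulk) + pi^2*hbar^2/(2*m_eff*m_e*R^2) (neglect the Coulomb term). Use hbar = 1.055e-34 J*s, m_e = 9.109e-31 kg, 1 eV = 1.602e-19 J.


Radius R = 9/2 nm = 4.5e-09 m
Confinement energy dE = pi^2 * hbar^2 / (2 * m_eff * m_e * R^2)
dE = pi^2 * (1.055e-34)^2 / (2 * 0.255 * 9.109e-31 * (4.5e-09)^2) J, divided by 1.602e-19 J/eV
dE = 0.0729 eV
Total band gap = E_g(bulk) + dE = 1.65 + 0.0729 = 1.7229 eV

1.7229


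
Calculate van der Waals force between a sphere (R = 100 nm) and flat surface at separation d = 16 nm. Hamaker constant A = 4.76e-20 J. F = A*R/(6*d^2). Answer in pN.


Convert to SI: R = 100 nm = 1e-07 m, d = 16 nm = 1.6e-08 m
F = A * R / (6 * d^2)
F = 4.76e-20 * 1e-07 / (6 * (1.6e-08)^2)
F = 3.09896e-12 N = 3.099 pN

3.099


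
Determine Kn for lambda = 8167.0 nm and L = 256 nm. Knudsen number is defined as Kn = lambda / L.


Knudsen number Kn = lambda / L
Kn = 8167.0 / 256
Kn = 31.9023

31.9023


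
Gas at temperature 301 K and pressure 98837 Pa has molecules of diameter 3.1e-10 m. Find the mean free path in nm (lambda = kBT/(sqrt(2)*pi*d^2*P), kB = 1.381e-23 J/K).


Mean free path: lambda = kB*T / (sqrt(2) * pi * d^2 * P)
lambda = 1.381e-23 * 301 / (sqrt(2) * pi * (3.1e-10)^2 * 98837)
lambda = 9.85037e-08 m
lambda = 98.5 nm

98.5


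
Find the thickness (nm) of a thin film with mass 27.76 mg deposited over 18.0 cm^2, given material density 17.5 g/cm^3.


Convert: m = 27.76 mg = 2.7760e-05 kg, A = 18.0 cm^2 = 1.8000e-03 m^2, rho = 17.5 g/cm^3 = 17500 kg/m^3
t = m / (A * rho)
t = 2.7760e-05 / (1.8000e-03 * 17500)
t = 8.8127e-07 m = 881.3 nm

881.3


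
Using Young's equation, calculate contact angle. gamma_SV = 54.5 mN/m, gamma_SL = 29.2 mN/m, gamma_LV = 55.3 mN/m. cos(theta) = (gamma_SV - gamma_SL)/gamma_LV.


cos(theta) = (gamma_SV - gamma_SL) / gamma_LV
cos(theta) = (54.5 - 29.2) / 55.3
cos(theta) = 0.457505
theta = arccos(0.457505) = 62.77 degrees

62.77


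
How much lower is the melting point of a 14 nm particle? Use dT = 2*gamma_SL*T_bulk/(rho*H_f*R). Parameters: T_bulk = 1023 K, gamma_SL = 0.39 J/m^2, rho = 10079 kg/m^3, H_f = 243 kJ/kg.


Radius R = 14/2 = 7 nm = 7e-09 m
Convert H_f = 243 kJ/kg = 243000 J/kg
dT = 2 * gamma_SL * T_bulk / (rho * H_f * R)
dT = 2 * 0.39 * 1023 / (10079 * 243000 * 7e-09)
dT = 46.5 K

46.5


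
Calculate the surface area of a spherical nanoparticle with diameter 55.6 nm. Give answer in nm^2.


Radius r = 55.6/2 = 27.8 nm
Surface area SA = 4 * pi * r^2
SA = 4 * pi * (27.8)^2
SA = 9711.79 nm^2

9711.79


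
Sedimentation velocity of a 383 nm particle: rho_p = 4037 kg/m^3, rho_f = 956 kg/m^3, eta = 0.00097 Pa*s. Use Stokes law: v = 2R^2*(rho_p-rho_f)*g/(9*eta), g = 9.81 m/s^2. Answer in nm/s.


Radius R = 383/2 nm = 1.915e-07 m
Density difference = 4037 - 956 = 3081 kg/m^3
v = 2 * R^2 * (rho_p - rho_f) * g / (9 * eta)
v = 2 * (1.915e-07)^2 * 3081 * 9.81 / (9 * 0.00097)
v = 2.5393e-07 m/s = 253.93 nm/s

253.93


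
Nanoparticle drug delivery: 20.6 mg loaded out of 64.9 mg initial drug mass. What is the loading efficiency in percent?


Drug loading efficiency = (drug loaded / drug initial) * 100
DLE = 20.6 / 64.9 * 100
DLE = 0.3174 * 100
DLE = 31.74%

31.74


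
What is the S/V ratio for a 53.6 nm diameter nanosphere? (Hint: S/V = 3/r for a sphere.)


Radius r = 53.6/2 = 26.8 nm
S/V = 3 / r = 3 / 26.8
S/V = 0.1119 nm^-1

0.1119


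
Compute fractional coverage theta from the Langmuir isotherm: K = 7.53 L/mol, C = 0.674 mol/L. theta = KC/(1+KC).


Langmuir isotherm: theta = K*C / (1 + K*C)
K*C = 7.53 * 0.674 = 5.07522
theta = 5.07522 / (1 + 5.07522) = 5.07522 / 6.07522
theta = 0.8354

0.8354


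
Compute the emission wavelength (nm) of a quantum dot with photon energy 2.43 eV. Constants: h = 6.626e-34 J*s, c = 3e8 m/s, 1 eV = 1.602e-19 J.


Convert energy: E = 2.43 eV = 2.43 * 1.602e-19 = 3.89286e-19 J
lambda = h*c / E = 6.626e-34 * 3e8 / 3.89286e-19
lambda = 5.10627e-07 m = 510.6 nm

510.6


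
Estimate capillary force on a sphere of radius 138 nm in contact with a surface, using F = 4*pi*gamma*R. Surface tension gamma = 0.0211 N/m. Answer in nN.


Convert radius: R = 138 nm = 1.38e-07 m
F = 4 * pi * gamma * R
F = 4 * pi * 0.0211 * 1.38e-07
F = 3.65908e-08 N = 36.5908 nN

36.5908


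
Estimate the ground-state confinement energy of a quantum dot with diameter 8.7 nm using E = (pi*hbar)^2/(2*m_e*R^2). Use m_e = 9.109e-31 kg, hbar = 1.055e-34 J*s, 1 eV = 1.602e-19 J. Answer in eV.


Radius R = 8.7/2 = 4.35 nm = 4.35e-09 m
E = (pi * 1.055e-34)^2 / (2 * 9.109e-31 * (4.35e-09)^2)
E(J) = 3.18658e-21
E = E(J) / 1.602e-19 = 0.0199 eV

0.0199


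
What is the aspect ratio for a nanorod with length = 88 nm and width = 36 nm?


Aspect ratio AR = length / diameter
AR = 88 / 36
AR = 2.44

2.44


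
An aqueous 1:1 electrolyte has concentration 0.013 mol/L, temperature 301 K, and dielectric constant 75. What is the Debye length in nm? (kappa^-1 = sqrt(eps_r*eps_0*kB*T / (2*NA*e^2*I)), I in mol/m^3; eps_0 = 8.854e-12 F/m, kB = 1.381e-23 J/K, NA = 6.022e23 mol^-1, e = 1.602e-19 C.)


Ionic strength I = 0.013 * 1^2 * 1000 = 13 mol/m^3
kappa^-1 = sqrt(75 * 8.854e-12 * 1.381e-23 * 301 / (2 * 6.022e23 * (1.602e-19)^2 * 13))
kappa^-1 = 2.621 nm

2.621


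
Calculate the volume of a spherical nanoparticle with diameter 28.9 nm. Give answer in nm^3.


Radius r = 28.9/2 = 14.45 nm
Volume V = (4/3) * pi * r^3
V = (4/3) * pi * (14.45)^3
V = 12638.4 nm^3

12638.4


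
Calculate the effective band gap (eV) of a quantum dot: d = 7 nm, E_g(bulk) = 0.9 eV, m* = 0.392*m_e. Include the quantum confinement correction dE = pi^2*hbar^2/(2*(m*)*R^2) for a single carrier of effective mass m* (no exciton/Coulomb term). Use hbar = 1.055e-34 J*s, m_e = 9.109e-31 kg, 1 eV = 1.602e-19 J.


Radius R = 7/2 nm = 3.5e-09 m
Confinement energy dE = pi^2 * hbar^2 / (2 * m_eff * m_e * R^2)
dE = pi^2 * (1.055e-34)^2 / (2 * 0.392 * 9.109e-31 * (3.5e-09)^2) J, divided by 1.602e-19 J/eV
dE = 0.0784 eV
Total band gap = E_g(bulk) + dE = 0.9 + 0.0784 = 0.9784 eV

0.9784


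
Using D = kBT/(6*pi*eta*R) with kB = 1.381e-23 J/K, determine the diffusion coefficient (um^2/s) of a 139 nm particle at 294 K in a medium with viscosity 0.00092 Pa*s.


Radius R = 139/2 = 69.5 nm = 6.95e-08 m
D = kB*T / (6*pi*eta*R)
D = 1.381e-23 * 294 / (6 * pi * 0.00092 * 6.95e-08)
D = 3.36874e-12 m^2/s = 3.369 um^2/s

3.369


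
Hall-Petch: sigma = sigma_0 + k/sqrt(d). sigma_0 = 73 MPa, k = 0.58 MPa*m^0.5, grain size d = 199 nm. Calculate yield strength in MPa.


d = 199 nm = 1.99e-07 m
sqrt(d) = 0.0004460942
Hall-Petch contribution = k / sqrt(d) = 0.58 / 0.0004460942 = 1300.2 MPa
sigma = sigma_0 + k/sqrt(d) = 73 + 1300.2 = 1373.2 MPa

1373.2


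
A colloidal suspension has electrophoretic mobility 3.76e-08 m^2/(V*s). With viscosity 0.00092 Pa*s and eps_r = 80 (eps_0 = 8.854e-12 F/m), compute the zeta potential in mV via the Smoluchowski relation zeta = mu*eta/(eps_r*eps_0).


Smoluchowski equation: zeta = mu * eta / (eps_r * eps_0)
zeta = 3.76e-08 * 0.00092 / (80 * 8.854e-12)
zeta = 0.048837 V = 48.84 mV

48.84


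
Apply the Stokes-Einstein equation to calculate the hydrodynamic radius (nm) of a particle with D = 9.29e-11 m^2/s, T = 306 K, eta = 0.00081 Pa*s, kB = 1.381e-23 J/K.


Stokes-Einstein: R = kB*T / (6*pi*eta*D)
R = 1.381e-23 * 306 / (6 * pi * 0.00081 * 9.29e-11)
R = 2.97929e-09 m = 2.98 nm

2.98


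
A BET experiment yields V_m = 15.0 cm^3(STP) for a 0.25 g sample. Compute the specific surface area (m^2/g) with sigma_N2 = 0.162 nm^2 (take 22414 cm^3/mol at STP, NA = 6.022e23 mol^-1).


Number of moles in monolayer = V_m / 22414 = 15.0 / 22414 = 0.00066922
Number of molecules = moles * NA = 0.00066922 * 6.022e23
SA = molecules * sigma / mass
SA = (15.0 / 22414) * 6.022e23 * 0.162e-18 / 0.25
SA = 261.1 m^2/g

261.1


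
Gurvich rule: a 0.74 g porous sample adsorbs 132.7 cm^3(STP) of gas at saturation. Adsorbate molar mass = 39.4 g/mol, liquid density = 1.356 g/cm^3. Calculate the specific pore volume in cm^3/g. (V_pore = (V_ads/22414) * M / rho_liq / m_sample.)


Moles adsorbed n = V_ads / 22414 = 132.7 / 22414 = 5.920407e-03 mol
Liquid volume V_liq = n * M / rho_liq = 5.920407e-03 * 39.4 / 1.356 = 0.17202 cm^3
Specific pore volume V_pore = V_liq / m_sample = 0.17202 / 0.74
V_pore = 0.2325 cm^3/g

0.2325


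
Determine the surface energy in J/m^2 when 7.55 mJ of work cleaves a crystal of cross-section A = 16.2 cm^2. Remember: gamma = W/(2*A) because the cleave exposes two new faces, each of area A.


Convert: A = 16.2 cm^2 = 0.00162 m^2, W = 7.55 mJ = 0.00755 J
Cleaving exposes two faces of area A, so total new surface = 2*A and gamma = W / (2*A)
gamma = 0.00755 / (2 * 0.00162)
gamma = 2.33 J/m^2

2.33


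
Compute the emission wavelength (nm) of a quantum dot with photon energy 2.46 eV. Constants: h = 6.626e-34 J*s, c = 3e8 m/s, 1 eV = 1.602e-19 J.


Convert energy: E = 2.46 eV = 2.46 * 1.602e-19 = 3.94092e-19 J
lambda = h*c / E = 6.626e-34 * 3e8 / 3.94092e-19
lambda = 5.044e-07 m = 504.4 nm

504.4


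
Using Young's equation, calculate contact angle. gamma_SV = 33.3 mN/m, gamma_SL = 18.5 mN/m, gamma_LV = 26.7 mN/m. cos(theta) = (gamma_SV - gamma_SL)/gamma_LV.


cos(theta) = (gamma_SV - gamma_SL) / gamma_LV
cos(theta) = (33.3 - 18.5) / 26.7
cos(theta) = 0.554307
theta = arccos(0.554307) = 56.34 degrees

56.34


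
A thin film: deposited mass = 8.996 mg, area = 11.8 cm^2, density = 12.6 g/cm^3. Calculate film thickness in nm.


Convert: m = 8.996 mg = 8.9960e-06 kg, A = 11.8 cm^2 = 1.1800e-03 m^2, rho = 12.6 g/cm^3 = 12600 kg/m^3
t = m / (A * rho)
t = 8.9960e-06 / (1.1800e-03 * 12600)
t = 6.0506e-07 m = 605.1 nm

605.1


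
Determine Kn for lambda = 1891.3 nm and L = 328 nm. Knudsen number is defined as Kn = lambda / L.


Knudsen number Kn = lambda / L
Kn = 1891.3 / 328
Kn = 5.7662

5.7662


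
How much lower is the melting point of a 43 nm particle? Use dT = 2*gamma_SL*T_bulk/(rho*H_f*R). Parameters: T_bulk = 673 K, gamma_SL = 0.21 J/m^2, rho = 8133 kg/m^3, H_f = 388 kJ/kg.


Radius R = 43/2 = 21.5 nm = 2.15e-08 m
Convert H_f = 388 kJ/kg = 388000 J/kg
dT = 2 * gamma_SL * T_bulk / (rho * H_f * R)
dT = 2 * 0.21 * 673 / (8133 * 388000 * 2.15e-08)
dT = 4.2 K

4.2


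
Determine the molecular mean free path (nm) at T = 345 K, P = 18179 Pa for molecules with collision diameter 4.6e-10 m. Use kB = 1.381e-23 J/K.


Mean free path: lambda = kB*T / (sqrt(2) * pi * d^2 * P)
lambda = 1.381e-23 * 345 / (sqrt(2) * pi * (4.6e-10)^2 * 18179)
lambda = 2.7878e-07 m
lambda = 278.78 nm

278.78


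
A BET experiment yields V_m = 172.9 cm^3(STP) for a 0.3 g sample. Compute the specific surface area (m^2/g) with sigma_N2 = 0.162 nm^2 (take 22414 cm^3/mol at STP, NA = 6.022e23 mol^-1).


Number of moles in monolayer = V_m / 22414 = 172.9 / 22414 = 0.00771393
Number of molecules = moles * NA = 0.00771393 * 6.022e23
SA = molecules * sigma / mass
SA = (172.9 / 22414) * 6.022e23 * 0.162e-18 / 0.3
SA = 2508.5 m^2/g

2508.5


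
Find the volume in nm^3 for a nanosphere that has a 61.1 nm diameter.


Radius r = 61.1/2 = 30.55 nm
Volume V = (4/3) * pi * r^3
V = (4/3) * pi * (30.55)^3
V = 119432.43 nm^3

119432.43


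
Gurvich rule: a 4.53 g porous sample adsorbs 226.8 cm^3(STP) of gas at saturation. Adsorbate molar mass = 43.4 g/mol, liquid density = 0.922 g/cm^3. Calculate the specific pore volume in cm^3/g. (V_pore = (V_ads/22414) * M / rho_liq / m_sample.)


Moles adsorbed n = V_ads / 22414 = 226.8 / 22414 = 1.011868e-02 mol
Liquid volume V_liq = n * M / rho_liq = 1.011868e-02 * 43.4 / 0.922 = 0.47630 cm^3
Specific pore volume V_pore = V_liq / m_sample = 0.47630 / 4.53
V_pore = 0.1051 cm^3/g

0.1051


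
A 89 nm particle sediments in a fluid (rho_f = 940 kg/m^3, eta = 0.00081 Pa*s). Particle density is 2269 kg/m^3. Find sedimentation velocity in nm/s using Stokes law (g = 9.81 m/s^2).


Radius R = 89/2 nm = 4.45e-08 m
Density difference = 2269 - 940 = 1329 kg/m^3
v = 2 * R^2 * (rho_p - rho_f) * g / (9 * eta)
v = 2 * (4.45e-08)^2 * 1329 * 9.81 / (9 * 0.00081)
v = 7.08299e-09 m/s = 7.083 nm/s

7.083


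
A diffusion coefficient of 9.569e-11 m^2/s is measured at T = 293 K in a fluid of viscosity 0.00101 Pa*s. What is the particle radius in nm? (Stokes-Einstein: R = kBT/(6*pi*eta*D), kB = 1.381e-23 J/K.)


Stokes-Einstein: R = kB*T / (6*pi*eta*D)
R = 1.381e-23 * 293 / (6 * pi * 0.00101 * 9.569e-11)
R = 2.22112e-09 m = 2.22 nm

2.22


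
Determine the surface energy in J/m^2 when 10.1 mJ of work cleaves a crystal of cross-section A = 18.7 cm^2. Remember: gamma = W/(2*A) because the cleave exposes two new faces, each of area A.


Convert: A = 18.7 cm^2 = 0.00187 m^2, W = 10.1 mJ = 0.0101 J
Cleaving exposes two faces of area A, so total new surface = 2*A and gamma = W / (2*A)
gamma = 0.0101 / (2 * 0.00187)
gamma = 2.701 J/m^2

2.701


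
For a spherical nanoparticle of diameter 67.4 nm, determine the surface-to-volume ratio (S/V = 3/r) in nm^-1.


Radius r = 67.4/2 = 33.7 nm
S/V = 3 / r = 3 / 33.7
S/V = 0.089 nm^-1

0.089


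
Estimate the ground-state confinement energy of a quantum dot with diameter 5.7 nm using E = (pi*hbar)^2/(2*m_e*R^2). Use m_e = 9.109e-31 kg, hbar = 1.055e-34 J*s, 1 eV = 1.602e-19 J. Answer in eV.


Radius R = 5.7/2 = 2.85 nm = 2.85e-09 m
E = (pi * 1.055e-34)^2 / (2 * 9.109e-31 * (2.85e-09)^2)
E(J) = 7.42359e-21
E = E(J) / 1.602e-19 = 0.0463 eV

0.0463


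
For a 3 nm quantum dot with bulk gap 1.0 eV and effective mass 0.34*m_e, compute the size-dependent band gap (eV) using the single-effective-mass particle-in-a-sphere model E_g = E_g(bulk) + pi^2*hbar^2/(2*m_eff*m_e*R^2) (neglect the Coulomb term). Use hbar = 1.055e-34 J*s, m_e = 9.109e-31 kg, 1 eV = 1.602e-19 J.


Radius R = 3/2 nm = 1.5e-09 m
Confinement energy dE = pi^2 * hbar^2 / (2 * m_eff * m_e * R^2)
dE = pi^2 * (1.055e-34)^2 / (2 * 0.34 * 9.109e-31 * (1.5e-09)^2) J, divided by 1.602e-19 J/eV
dE = 0.492 eV
Total band gap = E_g(bulk) + dE = 1.0 + 0.492 = 1.492 eV

1.492


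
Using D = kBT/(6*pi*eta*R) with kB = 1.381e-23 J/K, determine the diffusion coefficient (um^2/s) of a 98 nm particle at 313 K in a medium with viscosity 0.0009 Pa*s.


Radius R = 98/2 = 49 nm = 4.9e-08 m
D = kB*T / (6*pi*eta*R)
D = 1.381e-23 * 313 / (6 * pi * 0.0009 * 4.9e-08)
D = 5.19994e-12 m^2/s = 5.2 um^2/s

5.2


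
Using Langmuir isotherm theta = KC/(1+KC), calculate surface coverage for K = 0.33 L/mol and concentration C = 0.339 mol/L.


Langmuir isotherm: theta = K*C / (1 + K*C)
K*C = 0.33 * 0.339 = 0.11187
theta = 0.11187 / (1 + 0.11187) = 0.11187 / 1.11187
theta = 0.1006

0.1006


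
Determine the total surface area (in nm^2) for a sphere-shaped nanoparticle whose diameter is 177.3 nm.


Radius r = 177.3/2 = 88.65 nm
Surface area SA = 4 * pi * r^2
SA = 4 * pi * (88.65)^2
SA = 98756.88 nm^2

98756.88


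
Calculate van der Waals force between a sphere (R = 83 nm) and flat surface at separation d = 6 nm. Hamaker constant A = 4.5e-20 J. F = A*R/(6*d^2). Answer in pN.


Convert to SI: R = 83 nm = 8.3e-08 m, d = 6 nm = 6e-09 m
F = A * R / (6 * d^2)
F = 4.5e-20 * 8.3e-08 / (6 * (6e-09)^2)
F = 1.72917e-11 N = 17.292 pN

17.292


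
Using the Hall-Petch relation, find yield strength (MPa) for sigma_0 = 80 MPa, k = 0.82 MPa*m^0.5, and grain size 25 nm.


d = 25 nm = 2.5e-08 m
sqrt(d) = 0.0001581139
Hall-Petch contribution = k / sqrt(d) = 0.82 / 0.0001581139 = 5186.1 MPa
sigma = sigma_0 + k/sqrt(d) = 80 + 5186.1 = 5266.1 MPa

5266.1


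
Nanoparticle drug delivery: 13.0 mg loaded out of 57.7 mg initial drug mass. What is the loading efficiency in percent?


Drug loading efficiency = (drug loaded / drug initial) * 100
DLE = 13.0 / 57.7 * 100
DLE = 0.2253 * 100
DLE = 22.53%

22.53


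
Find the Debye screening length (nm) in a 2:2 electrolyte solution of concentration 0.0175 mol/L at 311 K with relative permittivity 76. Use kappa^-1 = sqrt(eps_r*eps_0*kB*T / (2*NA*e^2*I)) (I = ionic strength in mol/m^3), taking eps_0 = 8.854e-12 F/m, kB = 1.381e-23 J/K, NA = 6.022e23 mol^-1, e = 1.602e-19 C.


Ionic strength I = 0.0175 * 2^2 * 1000 = 70 mol/m^3
kappa^-1 = sqrt(76 * 8.854e-12 * 1.381e-23 * 311 / (2 * 6.022e23 * (1.602e-19)^2 * 70))
kappa^-1 = 1.156 nm

1.156


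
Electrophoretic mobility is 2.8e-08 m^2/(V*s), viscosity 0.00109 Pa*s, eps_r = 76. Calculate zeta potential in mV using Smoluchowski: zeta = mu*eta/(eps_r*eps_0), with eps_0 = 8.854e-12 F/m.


Smoluchowski equation: zeta = mu * eta / (eps_r * eps_0)
zeta = 2.8e-08 * 0.00109 / (76 * 8.854e-12)
zeta = 0.045356 V = 45.36 mV

45.36


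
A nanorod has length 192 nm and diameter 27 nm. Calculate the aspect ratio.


Aspect ratio AR = length / diameter
AR = 192 / 27
AR = 7.11

7.11


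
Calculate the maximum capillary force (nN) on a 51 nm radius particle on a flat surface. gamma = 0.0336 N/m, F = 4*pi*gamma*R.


Convert radius: R = 51 nm = 5.1e-08 m
F = 4 * pi * gamma * R
F = 4 * pi * 0.0336 * 5.1e-08
F = 2.15337e-08 N = 21.5337 nN

21.5337


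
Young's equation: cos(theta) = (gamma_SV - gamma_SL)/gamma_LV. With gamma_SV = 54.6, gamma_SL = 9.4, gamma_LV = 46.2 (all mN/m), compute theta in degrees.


cos(theta) = (gamma_SV - gamma_SL) / gamma_LV
cos(theta) = (54.6 - 9.4) / 46.2
cos(theta) = 0.978355
theta = arccos(0.978355) = 11.94 degrees

11.94


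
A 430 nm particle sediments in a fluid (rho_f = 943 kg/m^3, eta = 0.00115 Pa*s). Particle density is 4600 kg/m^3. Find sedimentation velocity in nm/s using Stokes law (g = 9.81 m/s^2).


Radius R = 430/2 nm = 2.15e-07 m
Density difference = 4600 - 943 = 3657 kg/m^3
v = 2 * R^2 * (rho_p - rho_f) * g / (9 * eta)
v = 2 * (2.15e-07)^2 * 3657 * 9.81 / (9 * 0.00115)
v = 3.2045e-07 m/s = 320.4502 nm/s

320.4502


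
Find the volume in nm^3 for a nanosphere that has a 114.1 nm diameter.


Radius r = 114.1/2 = 57.05 nm
Volume V = (4/3) * pi * r^3
V = (4/3) * pi * (57.05)^3
V = 777777.82 nm^3

777777.82


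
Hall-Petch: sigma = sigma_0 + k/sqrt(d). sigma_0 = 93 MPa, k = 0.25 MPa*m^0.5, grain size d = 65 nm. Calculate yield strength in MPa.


d = 65 nm = 6.5e-08 m
sqrt(d) = 0.000254951
Hall-Petch contribution = k / sqrt(d) = 0.25 / 0.000254951 = 980.6 MPa
sigma = sigma_0 + k/sqrt(d) = 93 + 980.6 = 1073.6 MPa

1073.6


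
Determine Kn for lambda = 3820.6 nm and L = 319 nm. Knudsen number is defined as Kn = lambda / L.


Knudsen number Kn = lambda / L
Kn = 3820.6 / 319
Kn = 11.9768

11.9768


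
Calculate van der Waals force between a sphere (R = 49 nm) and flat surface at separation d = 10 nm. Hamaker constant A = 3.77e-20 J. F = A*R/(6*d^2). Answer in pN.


Convert to SI: R = 49 nm = 4.9e-08 m, d = 10 nm = 1e-08 m
F = A * R / (6 * d^2)
F = 3.77e-20 * 4.9e-08 / (6 * (1e-08)^2)
F = 3.07883e-12 N = 3.079 pN

3.079


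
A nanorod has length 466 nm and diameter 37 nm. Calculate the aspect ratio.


Aspect ratio AR = length / diameter
AR = 466 / 37
AR = 12.59

12.59


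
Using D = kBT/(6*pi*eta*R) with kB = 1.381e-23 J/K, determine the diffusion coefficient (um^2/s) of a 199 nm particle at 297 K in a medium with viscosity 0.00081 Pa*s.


Radius R = 199/2 = 99.5 nm = 9.95e-08 m
D = kB*T / (6*pi*eta*R)
D = 1.381e-23 * 297 / (6 * pi * 0.00081 * 9.95e-08)
D = 2.69986e-12 m^2/s = 2.7 um^2/s

2.7


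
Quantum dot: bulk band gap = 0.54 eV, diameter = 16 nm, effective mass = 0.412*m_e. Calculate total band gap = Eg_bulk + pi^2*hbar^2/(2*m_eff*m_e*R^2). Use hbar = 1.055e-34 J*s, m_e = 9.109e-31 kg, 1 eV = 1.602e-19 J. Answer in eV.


Radius R = 16/2 nm = 8e-09 m
Confinement energy dE = pi^2 * hbar^2 / (2 * m_eff * m_e * R^2)
dE = pi^2 * (1.055e-34)^2 / (2 * 0.412 * 9.109e-31 * (8e-09)^2) J, divided by 1.602e-19 J/eV
dE = 0.0143 eV
Total band gap = E_g(bulk) + dE = 0.54 + 0.0143 = 0.5543 eV

0.5543


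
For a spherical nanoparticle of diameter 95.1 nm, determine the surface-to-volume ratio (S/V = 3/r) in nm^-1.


Radius r = 95.1/2 = 47.55 nm
S/V = 3 / r = 3 / 47.55
S/V = 0.0631 nm^-1

0.0631


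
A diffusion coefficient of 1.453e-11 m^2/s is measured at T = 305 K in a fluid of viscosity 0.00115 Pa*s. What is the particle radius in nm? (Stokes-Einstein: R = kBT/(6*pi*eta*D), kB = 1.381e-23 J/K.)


Stokes-Einstein: R = kB*T / (6*pi*eta*D)
R = 1.381e-23 * 305 / (6 * pi * 0.00115 * 1.453e-11)
R = 1.3373e-08 m = 13.37 nm

13.37
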